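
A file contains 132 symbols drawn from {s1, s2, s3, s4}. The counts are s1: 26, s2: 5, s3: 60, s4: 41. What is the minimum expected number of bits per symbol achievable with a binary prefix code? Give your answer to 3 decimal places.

Probabilities are the counts divided by 132.
Repeatedly combine the two least-probable nodes; the expected code length is the sum of the merged weights.
merge 5/132 + 13/66 → 31/132
merge 31/132 + 41/132 → 6/11
merge 5/11 + 6/11 → 1
L = 31/132 + 6/11 + 1 = 235/132 ≈ 1.780 bits/symbol.

1.780 bits/symbol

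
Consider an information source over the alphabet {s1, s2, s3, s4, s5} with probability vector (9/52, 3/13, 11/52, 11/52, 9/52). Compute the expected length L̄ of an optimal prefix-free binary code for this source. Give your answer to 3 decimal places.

2.346 bits/symbol

Repeatedly combine the two least-probable nodes; the expected code length is the sum of the merged weights.
merge 9/52 + 9/52 → 9/26
merge 11/52 + 11/52 → 11/26
merge 3/13 + 9/26 → 15/26
merge 11/26 + 15/26 → 1
L = 9/26 + 11/26 + 15/26 + 1 = 61/26 ≈ 2.346 bits/symbol.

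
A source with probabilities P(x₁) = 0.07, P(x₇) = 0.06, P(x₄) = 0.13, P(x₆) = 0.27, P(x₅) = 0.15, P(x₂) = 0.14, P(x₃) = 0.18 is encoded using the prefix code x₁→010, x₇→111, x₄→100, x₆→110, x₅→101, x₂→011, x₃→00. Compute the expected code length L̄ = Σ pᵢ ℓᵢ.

2.82 bits/symbol

L̄ = Σ pᵢ·ℓᵢ = 0.07·3 + 0.06·3 + 0.13·3 + 0.27·3 + 0.15·3 + 0.14·3 + 0.18·2 = 2.82 bits/symbol.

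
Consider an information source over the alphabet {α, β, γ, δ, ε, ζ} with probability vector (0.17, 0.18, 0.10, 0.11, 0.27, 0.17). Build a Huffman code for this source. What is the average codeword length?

Repeatedly combine the two least-probable nodes; the expected code length is the sum of the merged weights.
merge 1/10 + 11/100 → 21/100
merge 17/100 + 17/100 → 17/50
merge 9/50 + 21/100 → 39/100
merge 27/100 + 17/50 → 61/100
merge 39/100 + 61/100 → 1
L = 21/100 + 17/50 + 39/100 + 61/100 + 1 = 51/20 = 2.55 bits/symbol.

2.55 bits/symbol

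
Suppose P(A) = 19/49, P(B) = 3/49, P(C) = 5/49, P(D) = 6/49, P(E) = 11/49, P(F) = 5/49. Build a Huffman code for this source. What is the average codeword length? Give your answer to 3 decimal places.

Repeatedly combine the two least-probable nodes; the expected code length is the sum of the merged weights.
merge 3/49 + 5/49 → 8/49
merge 5/49 + 6/49 → 11/49
merge 8/49 + 11/49 → 19/49
merge 11/49 + 19/49 → 30/49
merge 19/49 + 30/49 → 1
L = 8/49 + 11/49 + 19/49 + 30/49 + 1 = 117/49 ≈ 2.388 bits/symbol.

2.388 bits/symbol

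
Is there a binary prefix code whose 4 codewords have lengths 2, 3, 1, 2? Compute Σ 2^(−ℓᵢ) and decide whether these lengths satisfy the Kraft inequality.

With common denominator 2^3 = 8: Σ 2^(−ℓᵢ) = 2/8 + 1/8 + 4/8 + 2/8 = 9/8 = 1.125.
Kraft's inequality requires Σ ≤ 1; here Σ = 1.125 > 1, so no such prefix code exists.

1.125; no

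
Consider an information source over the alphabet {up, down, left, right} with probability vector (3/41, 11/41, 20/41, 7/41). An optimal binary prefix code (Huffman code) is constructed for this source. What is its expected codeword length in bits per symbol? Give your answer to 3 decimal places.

Repeatedly combine the two least-probable nodes; the expected code length is the sum of the merged weights.
merge 3/41 + 7/41 → 10/41
merge 10/41 + 11/41 → 21/41
merge 20/41 + 21/41 → 1
L = 10/41 + 21/41 + 1 = 72/41 ≈ 1.756 bits/symbol.

1.756 bits/symbol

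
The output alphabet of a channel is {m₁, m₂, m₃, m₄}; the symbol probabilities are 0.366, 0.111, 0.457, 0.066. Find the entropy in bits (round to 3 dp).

H = −Σ pᵢ log₂ pᵢ.
−0.366·log₂(0.366) = 0.5307
−0.111·log₂(0.111) = 0.3520
−0.457·log₂(0.457) = 0.5163
−0.066·log₂(0.066) = 0.2588
Sum ≈ 1.6579 → 1.658 bits.

1.658 bits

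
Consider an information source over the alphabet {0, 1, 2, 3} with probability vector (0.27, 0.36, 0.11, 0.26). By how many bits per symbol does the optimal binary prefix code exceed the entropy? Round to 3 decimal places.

0.104 bits

Entropy H = −Σ p log₂ p ≈ 1.8962 bits.
Huffman merges: 11/100+13/50→37/100; 27/100+9/25→63/100; 37/100+63/100→1. L = 2 ≈ 2.0000.
L − H = 2.0000 − 1.8962 = 0.104 bits.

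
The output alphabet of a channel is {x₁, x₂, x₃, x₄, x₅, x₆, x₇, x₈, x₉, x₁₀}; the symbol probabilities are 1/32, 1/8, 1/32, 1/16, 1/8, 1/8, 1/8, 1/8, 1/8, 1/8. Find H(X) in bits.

3.1875 bits

Each probability is a power of 1/2, so log₂(1/p) is an integer.
H = Σ p·log₂(1/p) = 1/32·5 + 1/8·3 + 1/32·5 + 1/16·4 + 1/8·3 + 1/8·3 + 1/8·3 + 1/8·3 + 1/8·3 + 1/8·3 = 3.1875 bits.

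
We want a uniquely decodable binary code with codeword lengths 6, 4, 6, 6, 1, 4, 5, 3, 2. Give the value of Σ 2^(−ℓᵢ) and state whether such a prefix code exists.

With common denominator 2^6 = 64: Σ 2^(−ℓᵢ) = 1/64 + 4/64 + 1/64 + 1/64 + 32/64 + 4/64 + 2/64 + 8/64 + 16/64 = 69/64 = 1.078125.
Kraft's inequality requires Σ ≤ 1; here Σ = 1.078125 > 1, so no such prefix code exists.

1.078125; no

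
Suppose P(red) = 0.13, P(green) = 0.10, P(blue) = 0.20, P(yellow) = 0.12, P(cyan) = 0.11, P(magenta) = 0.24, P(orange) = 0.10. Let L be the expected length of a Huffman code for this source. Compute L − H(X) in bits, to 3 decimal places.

0.037 bits

Entropy H = −Σ p log₂ p ≈ 2.7229 bits.
Huffman merges: 1/10+1/10→1/5; 11/100+3/25→23/100; 13/100+1/5→33/100; 1/5+23/100→43/100; 6/25+33/100→57/100; 43/100+57/100→1. L = 69/25 ≈ 2.7600.
L − H = 2.7600 − 2.7229 = 0.037 bits.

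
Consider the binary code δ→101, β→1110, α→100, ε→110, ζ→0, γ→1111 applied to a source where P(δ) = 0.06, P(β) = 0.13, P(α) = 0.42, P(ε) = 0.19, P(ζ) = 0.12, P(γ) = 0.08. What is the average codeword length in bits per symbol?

2.97 bits/symbol

L̄ = Σ pᵢ·ℓᵢ = 0.06·3 + 0.13·4 + 0.42·3 + 0.19·3 + 0.12·1 + 0.08·4 = 2.97 bits/symbol.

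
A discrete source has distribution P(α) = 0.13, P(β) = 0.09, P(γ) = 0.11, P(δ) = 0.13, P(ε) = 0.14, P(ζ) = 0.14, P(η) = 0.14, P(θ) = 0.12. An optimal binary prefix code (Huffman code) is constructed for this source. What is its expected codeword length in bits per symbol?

Repeatedly combine the two least-probable nodes; the expected code length is the sum of the merged weights.
merge 9/100 + 11/100 → 1/5
merge 3/25 + 13/100 → 1/4
merge 13/100 + 7/50 → 27/100
merge 7/50 + 7/50 → 7/25
merge 1/5 + 1/4 → 9/20
merge 27/100 + 7/25 → 11/20
merge 9/20 + 11/20 → 1
L = 1/5 + 1/4 + 27/100 + 7/25 + 9/20 + 11/20 + 1 = 3 bits/symbol.

3 bits/symbol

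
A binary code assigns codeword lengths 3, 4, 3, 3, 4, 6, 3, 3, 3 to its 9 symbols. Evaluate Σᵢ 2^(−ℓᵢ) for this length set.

With common denominator 2^6 = 64: Σ 2^(−ℓᵢ) = 8/64 + 4/64 + 8/64 + 8/64 + 4/64 + 1/64 + 8/64 + 8/64 + 8/64 = 57/64 = 0.890625.

0.890625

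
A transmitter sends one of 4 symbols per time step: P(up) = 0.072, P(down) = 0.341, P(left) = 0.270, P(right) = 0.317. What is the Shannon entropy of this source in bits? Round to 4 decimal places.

H = −Σ pᵢ log₂ pᵢ.
−0.072·log₂(0.072) = 0.2733
−0.341·log₂(0.341) = 0.5293
−0.270·log₂(0.270) = 0.5100
−0.317·log₂(0.317) = 0.5254
Sum ≈ 1.8380 → 1.8380 bits.

1.8380 bits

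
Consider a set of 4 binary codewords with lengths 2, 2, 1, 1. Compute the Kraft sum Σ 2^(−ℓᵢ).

1.5

With common denominator 2^2 = 4: Σ 2^(−ℓᵢ) = 1/4 + 1/4 + 2/4 + 2/4 = 6/4 = 1.5.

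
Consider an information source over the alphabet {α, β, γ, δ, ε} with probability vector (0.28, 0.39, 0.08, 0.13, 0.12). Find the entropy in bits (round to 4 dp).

2.0852 bits

H = −Σ pᵢ log₂ pᵢ.
−0.28·log₂(0.28) = 0.5142
−0.39·log₂(0.39) = 0.5298
−0.08·log₂(0.08) = 0.2915
−0.13·log₂(0.13) = 0.3826
−0.12·log₂(0.12) = 0.3671
Sum ≈ 2.0852 → 2.0852 bits.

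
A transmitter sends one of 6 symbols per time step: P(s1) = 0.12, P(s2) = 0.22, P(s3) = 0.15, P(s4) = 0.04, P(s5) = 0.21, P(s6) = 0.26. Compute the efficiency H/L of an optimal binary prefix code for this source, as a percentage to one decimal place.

Entropy H = −Σ p log₂ p ≈ 2.4221 bits.
Huffman merges: 1/25+3/25→4/25; 3/20+4/25→31/100; 21/100+11/50→43/100; 13/50+31/100→57/100; 43/100+57/100→1. L = 247/100 ≈ 2.4700.
Efficiency = H/L = 2.4221/2.4700 = 98.1%.

98.1%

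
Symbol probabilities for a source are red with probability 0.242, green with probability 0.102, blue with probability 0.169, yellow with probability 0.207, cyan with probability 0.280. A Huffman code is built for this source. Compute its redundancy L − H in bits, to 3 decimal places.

0.022 bits

Entropy H = −Σ p log₂ p ≈ 2.2493 bits.
Huffman merges: 51/500+169/1000→271/1000; 207/1000+121/500→449/1000; 271/1000+7/25→551/1000; 449/1000+551/1000→1. L = 2271/1000 ≈ 2.2710.
L − H = 2.2710 − 2.2493 = 0.022 bits.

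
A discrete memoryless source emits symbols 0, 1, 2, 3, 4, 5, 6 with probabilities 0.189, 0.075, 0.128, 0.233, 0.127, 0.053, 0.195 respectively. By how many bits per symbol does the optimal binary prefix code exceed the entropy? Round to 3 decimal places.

Entropy H = −Σ p log₂ p ≈ 2.6664 bits.
Huffman merges: 53/1000+3/40→16/125; 127/1000+16/125→51/200; 16/125+189/1000→317/1000; 39/200+233/1000→107/250; 51/200+317/1000→143/250; 107/250+143/250→1. L = 27/10 ≈ 2.7000.
L − H = 2.7000 − 2.6664 = 0.034 bits.

0.034 bits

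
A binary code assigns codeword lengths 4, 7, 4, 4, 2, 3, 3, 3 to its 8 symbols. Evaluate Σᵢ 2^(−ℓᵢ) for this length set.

With common denominator 2^7 = 128: Σ 2^(−ℓᵢ) = 8/128 + 1/128 + 8/128 + 8/128 + 32/128 + 16/128 + 16/128 + 16/128 = 105/128 = 0.8203125.

0.8203125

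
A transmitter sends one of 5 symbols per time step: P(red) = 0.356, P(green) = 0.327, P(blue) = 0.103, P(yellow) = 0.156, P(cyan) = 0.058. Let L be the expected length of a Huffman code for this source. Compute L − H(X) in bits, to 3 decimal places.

0.070 bits

Entropy H = −Σ p log₂ p ≈ 2.0519 bits.
Huffman merges: 29/500+103/1000→161/1000; 39/250+161/1000→317/1000; 317/1000+327/1000→161/250; 89/250+161/250→1. L = 1061/500 ≈ 2.1220.
L − H = 2.1220 − 2.0519 = 0.070 bits.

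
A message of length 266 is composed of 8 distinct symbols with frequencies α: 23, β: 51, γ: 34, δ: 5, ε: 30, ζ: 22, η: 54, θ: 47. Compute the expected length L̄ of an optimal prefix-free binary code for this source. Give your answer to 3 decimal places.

Probabilities are the counts divided by 266.
Repeatedly combine the two least-probable nodes; the expected code length is the sum of the merged weights.
merge 5/266 + 11/133 → 27/266
merge 23/266 + 27/266 → 25/133
merge 15/133 + 17/133 → 32/133
merge 47/266 + 25/133 → 97/266
merge 51/266 + 27/133 → 15/38
merge 32/133 + 97/266 → 23/38
merge 15/38 + 23/38 → 1
L = 27/266 + 25/133 + 32/133 + 97/266 + 15/38 + 23/38 + 1 = 55/19 ≈ 2.895 bits/symbol.

2.895 bits/symbol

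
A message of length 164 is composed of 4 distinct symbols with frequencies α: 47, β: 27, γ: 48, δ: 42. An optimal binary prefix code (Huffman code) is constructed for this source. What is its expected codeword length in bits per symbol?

Probabilities are the counts divided by 164.
Repeatedly combine the two least-probable nodes; the expected code length is the sum of the merged weights.
merge 27/164 + 21/82 → 69/164
merge 47/164 + 12/41 → 95/164
merge 69/164 + 95/164 → 1
L = 69/164 + 95/164 + 1 = 2 bits/symbol.

2 bits/symbol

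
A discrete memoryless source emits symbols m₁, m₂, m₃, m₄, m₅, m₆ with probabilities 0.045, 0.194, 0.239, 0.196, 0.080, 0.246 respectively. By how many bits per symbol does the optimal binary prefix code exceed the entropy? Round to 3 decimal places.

0.040 bits

Entropy H = −Σ p log₂ p ≈ 2.4039 bits.
Huffman merges: 9/200+2/25→1/8; 1/8+97/500→319/1000; 49/250+239/1000→87/200; 123/500+319/1000→113/200; 87/200+113/200→1. L = 611/250 ≈ 2.4440.
L − H = 2.4440 − 2.4039 = 0.040 bits.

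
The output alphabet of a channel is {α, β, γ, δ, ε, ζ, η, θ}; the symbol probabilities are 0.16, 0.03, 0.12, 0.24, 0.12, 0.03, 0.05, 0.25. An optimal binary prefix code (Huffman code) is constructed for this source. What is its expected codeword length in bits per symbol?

2.68 bits/symbol

Repeatedly combine the two least-probable nodes; the expected code length is the sum of the merged weights.
merge 3/100 + 3/100 → 3/50
merge 1/20 + 3/50 → 11/100
merge 11/100 + 3/25 → 23/100
merge 3/25 + 4/25 → 7/25
merge 23/100 + 6/25 → 47/100
merge 1/4 + 7/25 → 53/100
merge 47/100 + 53/100 → 1
L = 3/50 + 11/100 + 23/100 + 7/25 + 47/100 + 53/100 + 1 = 67/25 = 2.68 bits/symbol.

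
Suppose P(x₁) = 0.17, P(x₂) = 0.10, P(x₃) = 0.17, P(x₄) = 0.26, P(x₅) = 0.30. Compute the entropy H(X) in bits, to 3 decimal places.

2.228 bits

H = −Σ pᵢ log₂ pᵢ.
−0.17·log₂(0.17) = 0.4346
−0.10·log₂(0.10) = 0.3322
−0.17·log₂(0.17) = 0.4346
−0.26·log₂(0.26) = 0.5053
−0.30·log₂(0.30) = 0.5211
Sum ≈ 2.2277 → 2.228 bits.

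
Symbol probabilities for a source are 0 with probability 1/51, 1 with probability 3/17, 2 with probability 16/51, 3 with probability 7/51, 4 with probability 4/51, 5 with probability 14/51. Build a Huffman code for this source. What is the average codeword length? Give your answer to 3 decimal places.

Repeatedly combine the two least-probable nodes; the expected code length is the sum of the merged weights.
merge 1/51 + 4/51 → 5/51
merge 5/51 + 7/51 → 4/17
merge 3/17 + 4/17 → 7/17
merge 14/51 + 16/51 → 10/17
merge 7/17 + 10/17 → 1
L = 5/51 + 4/17 + 7/17 + 10/17 + 1 = 7/3 ≈ 2.333 bits/symbol.

2.333 bits/symbol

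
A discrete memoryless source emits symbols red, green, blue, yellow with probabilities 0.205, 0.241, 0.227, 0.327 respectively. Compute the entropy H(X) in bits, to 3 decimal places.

1.976 bits

H = −Σ pᵢ log₂ pᵢ.
−0.205·log₂(0.205) = 0.4687
−0.241·log₂(0.241) = 0.4947
−0.227·log₂(0.227) = 0.4856
−0.327·log₂(0.327) = 0.5273
Sum ≈ 1.9764 → 1.976 bits.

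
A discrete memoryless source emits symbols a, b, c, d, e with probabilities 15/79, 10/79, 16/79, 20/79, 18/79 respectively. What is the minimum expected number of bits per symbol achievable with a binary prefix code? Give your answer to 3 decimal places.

Repeatedly combine the two least-probable nodes; the expected code length is the sum of the merged weights.
merge 10/79 + 15/79 → 25/79
merge 16/79 + 18/79 → 34/79
merge 20/79 + 25/79 → 45/79
merge 34/79 + 45/79 → 1
L = 25/79 + 34/79 + 45/79 + 1 = 183/79 ≈ 2.316 bits/symbol.

2.316 bits/symbol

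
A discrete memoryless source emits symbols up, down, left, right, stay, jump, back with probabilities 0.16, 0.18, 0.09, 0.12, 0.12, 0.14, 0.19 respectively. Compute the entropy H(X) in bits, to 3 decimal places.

2.767 bits

H = −Σ pᵢ log₂ pᵢ.
−0.16·log₂(0.16) = 0.4230
−0.18·log₂(0.18) = 0.4453
−0.09·log₂(0.09) = 0.3127
−0.12·log₂(0.12) = 0.3671
−0.12·log₂(0.12) = 0.3671
−0.14·log₂(0.14) = 0.3971
−0.19·log₂(0.19) = 0.4552
Sum ≈ 2.7674 → 2.767 bits.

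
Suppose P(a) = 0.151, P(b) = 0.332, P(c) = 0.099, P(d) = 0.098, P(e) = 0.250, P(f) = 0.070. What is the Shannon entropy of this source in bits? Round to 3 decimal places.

2.367 bits

H = −Σ pᵢ log₂ pᵢ.
−0.151·log₂(0.151) = 0.4118
−0.332·log₂(0.332) = 0.5281
−0.099·log₂(0.099) = 0.3303
−0.098·log₂(0.098) = 0.3284
−0.250·log₂(0.250) = 0.5000
−0.070·log₂(0.070) = 0.2686
Sum ≈ 2.3672 → 2.367 bits.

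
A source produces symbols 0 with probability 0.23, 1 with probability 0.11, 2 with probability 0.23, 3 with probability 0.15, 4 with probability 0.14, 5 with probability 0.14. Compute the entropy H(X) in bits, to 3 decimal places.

2.530 bits

H = −Σ pᵢ log₂ pᵢ.
−0.23·log₂(0.23) = 0.4877
−0.11·log₂(0.11) = 0.3503
−0.23·log₂(0.23) = 0.4877
−0.15·log₂(0.15) = 0.4105
−0.14·log₂(0.14) = 0.3971
−0.14·log₂(0.14) = 0.3971
Sum ≈ 2.5304 → 2.530 bits.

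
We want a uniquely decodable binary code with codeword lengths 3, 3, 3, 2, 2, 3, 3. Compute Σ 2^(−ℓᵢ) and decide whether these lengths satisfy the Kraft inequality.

1.125; no

With common denominator 2^3 = 8: Σ 2^(−ℓᵢ) = 1/8 + 1/8 + 1/8 + 2/8 + 2/8 + 1/8 + 1/8 = 9/8 = 1.125.
Kraft's inequality requires Σ ≤ 1; here Σ = 1.125 > 1, so no such prefix code exists.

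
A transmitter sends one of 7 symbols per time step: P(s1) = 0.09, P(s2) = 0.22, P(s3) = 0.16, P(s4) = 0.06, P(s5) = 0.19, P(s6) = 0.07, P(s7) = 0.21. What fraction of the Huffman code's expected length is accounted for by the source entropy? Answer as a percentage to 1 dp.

98.4%

Entropy H = −Σ p log₂ p ≈ 2.6564 bits.
Huffman merges: 3/50+7/100→13/100; 9/100+13/100→11/50; 4/25+19/100→7/20; 21/100+11/50→43/100; 11/50+7/20→57/100; 43/100+57/100→1. L = 27/10 ≈ 2.7000.
Efficiency = H/L = 2.6564/2.7000 = 98.4%.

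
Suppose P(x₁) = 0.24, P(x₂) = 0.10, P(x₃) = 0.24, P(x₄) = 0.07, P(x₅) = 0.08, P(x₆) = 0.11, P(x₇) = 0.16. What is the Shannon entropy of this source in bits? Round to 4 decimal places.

H = −Σ pᵢ log₂ pᵢ.
−0.24·log₂(0.24) = 0.4941
−0.10·log₂(0.10) = 0.3322
−0.24·log₂(0.24) = 0.4941
−0.07·log₂(0.07) = 0.2686
−0.08·log₂(0.08) = 0.2915
−0.11·log₂(0.11) = 0.3503
−0.16·log₂(0.16) = 0.4230
Sum ≈ 2.6538 → 2.6538 bits.

2.6538 bits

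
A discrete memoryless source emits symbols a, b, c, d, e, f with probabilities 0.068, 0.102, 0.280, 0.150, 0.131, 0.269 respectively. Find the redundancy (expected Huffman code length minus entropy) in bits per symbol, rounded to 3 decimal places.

Entropy H = −Σ p log₂ p ≈ 2.4181 bits.
Huffman merges: 17/250+51/500→17/100; 131/1000+3/20→281/1000; 17/100+269/1000→439/1000; 7/25+281/1000→561/1000; 439/1000+561/1000→1. L = 2451/1000 ≈ 2.4510.
L − H = 2.4510 − 2.4181 = 0.033 bits.

0.033 bits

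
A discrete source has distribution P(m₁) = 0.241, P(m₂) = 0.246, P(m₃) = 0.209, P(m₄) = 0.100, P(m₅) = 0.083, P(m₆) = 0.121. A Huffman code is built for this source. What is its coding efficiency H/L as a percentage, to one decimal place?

Entropy H = −Σ p log₂ p ≈ 2.4634 bits.
Huffman merges: 83/1000+1/10→183/1000; 121/1000+183/1000→38/125; 209/1000+241/1000→9/20; 123/500+38/125→11/20; 9/20+11/20→1. L = 2487/1000 ≈ 2.4870.
Efficiency = H/L = 2.4634/2.4870 = 99.1%.

99.1%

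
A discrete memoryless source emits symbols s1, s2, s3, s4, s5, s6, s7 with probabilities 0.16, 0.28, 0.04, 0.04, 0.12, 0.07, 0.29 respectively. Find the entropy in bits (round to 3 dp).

H = −Σ pᵢ log₂ pᵢ.
−0.16·log₂(0.16) = 0.4230
−0.28·log₂(0.28) = 0.5142
−0.04·log₂(0.04) = 0.1858
−0.04·log₂(0.04) = 0.1858
−0.12·log₂(0.12) = 0.3671
−0.07·log₂(0.07) = 0.2686
−0.29·log₂(0.29) = 0.5179
Sum ≈ 2.4623 → 2.462 bits.

2.462 bits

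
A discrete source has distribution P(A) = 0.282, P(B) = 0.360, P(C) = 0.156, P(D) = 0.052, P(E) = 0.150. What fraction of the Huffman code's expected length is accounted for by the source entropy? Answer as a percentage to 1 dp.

Entropy H = −Σ p log₂ p ≈ 2.0961 bits.
Huffman merges: 13/250+3/20→101/500; 39/250+101/500→179/500; 141/500+179/500→16/25; 9/25+16/25→1. L = 11/5 ≈ 2.2000.
Efficiency = H/L = 2.0961/2.2000 = 95.3%.

95.3%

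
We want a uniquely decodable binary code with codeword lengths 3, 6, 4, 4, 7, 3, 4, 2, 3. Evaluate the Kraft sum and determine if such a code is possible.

With common denominator 2^7 = 128: Σ 2^(−ℓᵢ) = 16/128 + 2/128 + 8/128 + 8/128 + 1/128 + 16/128 + 8/128 + 32/128 + 16/128 = 107/128 = 0.8359375.
Kraft's inequality requires Σ ≤ 1; here Σ = 0.8359375 ≤ 1, so such a prefix code exists.

0.8359375; yes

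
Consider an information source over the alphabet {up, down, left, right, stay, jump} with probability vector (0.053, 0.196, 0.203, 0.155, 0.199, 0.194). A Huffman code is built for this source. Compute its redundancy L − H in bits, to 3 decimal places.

Entropy H = −Σ p log₂ p ≈ 2.4918 bits.
Huffman merges: 53/1000+31/200→26/125; 97/500+49/250→39/100; 199/1000+203/1000→201/500; 26/125+39/100→299/500; 201/500+299/500→1. L = 1299/500 ≈ 2.5980.
L − H = 2.5980 − 2.4918 = 0.106 bits.

0.106 bits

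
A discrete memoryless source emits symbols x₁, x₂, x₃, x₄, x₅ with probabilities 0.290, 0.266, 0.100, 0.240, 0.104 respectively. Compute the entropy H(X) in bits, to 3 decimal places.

H = −Σ pᵢ log₂ pᵢ.
−0.290·log₂(0.290) = 0.5179
−0.266·log₂(0.266) = 0.5082
−0.100·log₂(0.100) = 0.3322
−0.240·log₂(0.240) = 0.4941
−0.104·log₂(0.104) = 0.3396
Sum ≈ 2.1920 → 2.192 bits.

2.192 bits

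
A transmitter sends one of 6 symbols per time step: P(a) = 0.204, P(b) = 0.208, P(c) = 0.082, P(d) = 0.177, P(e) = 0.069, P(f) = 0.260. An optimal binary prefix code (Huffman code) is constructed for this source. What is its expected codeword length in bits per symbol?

Repeatedly combine the two least-probable nodes; the expected code length is the sum of the merged weights.
merge 69/1000 + 41/500 → 151/1000
merge 151/1000 + 177/1000 → 41/125
merge 51/250 + 26/125 → 103/250
merge 13/50 + 41/125 → 147/250
merge 103/250 + 147/250 → 1
L = 151/1000 + 41/125 + 103/250 + 147/250 + 1 = 2479/1000 = 2.479 bits/symbol.

2.479 bits/symbol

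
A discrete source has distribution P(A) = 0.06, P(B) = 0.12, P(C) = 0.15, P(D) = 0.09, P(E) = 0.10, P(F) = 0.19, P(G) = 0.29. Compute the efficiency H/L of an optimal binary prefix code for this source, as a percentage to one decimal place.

98.8%

Entropy H = −Σ p log₂ p ≈ 2.6391 bits.
Huffman merges: 3/50+9/100→3/20; 1/10+3/25→11/50; 3/20+3/20→3/10; 19/100+11/50→41/100; 29/100+3/10→59/100; 41/100+59/100→1. L = 267/100 ≈ 2.6700.
Efficiency = H/L = 2.6391/2.6700 = 98.8%.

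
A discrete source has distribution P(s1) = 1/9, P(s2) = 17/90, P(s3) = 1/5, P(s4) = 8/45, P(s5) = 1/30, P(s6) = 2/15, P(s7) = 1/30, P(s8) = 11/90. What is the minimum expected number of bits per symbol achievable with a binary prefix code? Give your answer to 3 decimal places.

2.856 bits/symbol

Repeatedly combine the two least-probable nodes; the expected code length is the sum of the merged weights.
merge 1/30 + 1/30 → 1/15
merge 1/15 + 1/9 → 8/45
merge 11/90 + 2/15 → 23/90
merge 8/45 + 8/45 → 16/45
merge 17/90 + 1/5 → 7/18
merge 23/90 + 16/45 → 11/18
merge 7/18 + 11/18 → 1
L = 1/15 + 8/45 + 23/90 + 16/45 + 7/18 + 11/18 + 1 = 257/90 ≈ 2.856 bits/symbol.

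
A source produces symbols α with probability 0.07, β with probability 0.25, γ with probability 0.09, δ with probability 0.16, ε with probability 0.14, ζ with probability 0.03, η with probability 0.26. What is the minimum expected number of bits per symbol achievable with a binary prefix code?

2.59 bits/symbol

Repeatedly combine the two least-probable nodes; the expected code length is the sum of the merged weights.
merge 3/100 + 7/100 → 1/10
merge 9/100 + 1/10 → 19/100
merge 7/50 + 4/25 → 3/10
merge 19/100 + 1/4 → 11/25
merge 13/50 + 3/10 → 14/25
merge 11/25 + 14/25 → 1
L = 1/10 + 19/100 + 3/10 + 11/25 + 14/25 + 1 = 259/100 = 2.59 bits/symbol.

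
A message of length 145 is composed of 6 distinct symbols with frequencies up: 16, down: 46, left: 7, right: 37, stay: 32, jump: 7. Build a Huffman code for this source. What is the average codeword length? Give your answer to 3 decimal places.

Probabilities are the counts divided by 145.
Repeatedly combine the two least-probable nodes; the expected code length is the sum of the merged weights.
merge 7/145 + 7/145 → 14/145
merge 14/145 + 16/145 → 6/29
merge 6/29 + 32/145 → 62/145
merge 37/145 + 46/145 → 83/145
merge 62/145 + 83/145 → 1
L = 14/145 + 6/29 + 62/145 + 83/145 + 1 = 334/145 ≈ 2.303 bits/symbol.

2.303 bits/symbol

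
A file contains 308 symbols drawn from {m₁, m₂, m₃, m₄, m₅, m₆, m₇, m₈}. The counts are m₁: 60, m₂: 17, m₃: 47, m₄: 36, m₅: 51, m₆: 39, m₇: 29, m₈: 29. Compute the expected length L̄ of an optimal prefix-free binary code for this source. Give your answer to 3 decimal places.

2.955 bits/symbol

Probabilities are the counts divided by 308.
Repeatedly combine the two least-probable nodes; the expected code length is the sum of the merged weights.
merge 17/308 + 29/308 → 23/154
merge 29/308 + 9/77 → 65/308
merge 39/308 + 23/154 → 85/308
merge 47/308 + 51/308 → 7/22
merge 15/77 + 65/308 → 125/308
merge 85/308 + 7/22 → 183/308
merge 125/308 + 183/308 → 1
L = 23/154 + 65/308 + 85/308 + 7/22 + 125/308 + 183/308 + 1 = 65/22 ≈ 2.955 bits/symbol.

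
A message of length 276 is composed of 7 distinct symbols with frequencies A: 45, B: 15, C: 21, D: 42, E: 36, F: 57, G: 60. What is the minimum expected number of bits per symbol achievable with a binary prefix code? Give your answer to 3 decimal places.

2.707 bits/symbol

Probabilities are the counts divided by 276.
Repeatedly combine the two least-probable nodes; the expected code length is the sum of the merged weights.
merge 5/92 + 7/92 → 3/23
merge 3/23 + 3/23 → 6/23
merge 7/46 + 15/92 → 29/92
merge 19/92 + 5/23 → 39/92
merge 6/23 + 29/92 → 53/92
merge 39/92 + 53/92 → 1
L = 3/23 + 6/23 + 29/92 + 39/92 + 53/92 + 1 = 249/92 ≈ 2.707 bits/symbol.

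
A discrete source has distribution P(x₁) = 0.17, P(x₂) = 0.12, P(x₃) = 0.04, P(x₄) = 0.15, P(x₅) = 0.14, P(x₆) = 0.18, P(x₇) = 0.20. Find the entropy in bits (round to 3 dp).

H = −Σ pᵢ log₂ pᵢ.
−0.17·log₂(0.17) = 0.4346
−0.12·log₂(0.12) = 0.3671
−0.04·log₂(0.04) = 0.1858
−0.15·log₂(0.15) = 0.4105
−0.14·log₂(0.14) = 0.3971
−0.18·log₂(0.18) = 0.4453
−0.20·log₂(0.20) = 0.4644
Sum ≈ 2.7048 → 2.705 bits.

2.705 bits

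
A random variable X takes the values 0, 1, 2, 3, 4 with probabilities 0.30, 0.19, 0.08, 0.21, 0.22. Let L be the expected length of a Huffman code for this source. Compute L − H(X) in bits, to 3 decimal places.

0.049 bits

Entropy H = −Σ p log₂ p ≈ 2.2212 bits.
Huffman merges: 2/25+19/100→27/100; 21/100+11/50→43/100; 27/100+3/10→57/100; 43/100+57/100→1. L = 227/100 ≈ 2.2700.
L − H = 2.2700 − 2.2212 = 0.049 bits.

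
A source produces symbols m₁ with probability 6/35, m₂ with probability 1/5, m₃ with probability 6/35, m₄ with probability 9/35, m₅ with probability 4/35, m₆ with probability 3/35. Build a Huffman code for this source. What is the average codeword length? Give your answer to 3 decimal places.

2.543 bits/symbol

Repeatedly combine the two least-probable nodes; the expected code length is the sum of the merged weights.
merge 3/35 + 4/35 → 1/5
merge 6/35 + 6/35 → 12/35
merge 1/5 + 1/5 → 2/5
merge 9/35 + 12/35 → 3/5
merge 2/5 + 3/5 → 1
L = 1/5 + 12/35 + 2/5 + 3/5 + 1 = 89/35 ≈ 2.543 bits/symbol.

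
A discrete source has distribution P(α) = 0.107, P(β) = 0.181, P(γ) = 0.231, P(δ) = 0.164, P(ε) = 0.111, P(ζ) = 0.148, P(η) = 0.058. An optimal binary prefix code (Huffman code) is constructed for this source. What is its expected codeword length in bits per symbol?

Repeatedly combine the two least-probable nodes; the expected code length is the sum of the merged weights.
merge 29/500 + 107/1000 → 33/200
merge 111/1000 + 37/250 → 259/1000
merge 41/250 + 33/200 → 329/1000
merge 181/1000 + 231/1000 → 103/250
merge 259/1000 + 329/1000 → 147/250
merge 103/250 + 147/250 → 1
L = 33/200 + 259/1000 + 329/1000 + 103/250 + 147/250 + 1 = 2753/1000 = 2.753 bits/symbol.

2.753 bits/symbol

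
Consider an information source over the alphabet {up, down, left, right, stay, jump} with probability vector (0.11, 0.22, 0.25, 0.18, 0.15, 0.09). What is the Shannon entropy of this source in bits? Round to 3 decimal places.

2.499 bits

H = −Σ pᵢ log₂ pᵢ.
−0.11·log₂(0.11) = 0.3503
−0.22·log₂(0.22) = 0.4806
−0.25·log₂(0.25) = 0.5000
−0.18·log₂(0.18) = 0.4453
−0.15·log₂(0.15) = 0.4105
−0.09·log₂(0.09) = 0.3127
Sum ≈ 2.4994 → 2.499 bits.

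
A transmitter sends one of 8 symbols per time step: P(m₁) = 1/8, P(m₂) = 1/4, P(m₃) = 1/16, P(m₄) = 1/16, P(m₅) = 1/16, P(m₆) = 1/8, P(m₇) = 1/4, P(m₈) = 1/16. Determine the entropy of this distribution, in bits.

2.75 bits

Each probability is a power of 1/2, so log₂(1/p) is an integer.
H = Σ p·log₂(1/p) = 1/8·3 + 1/4·2 + 1/16·4 + 1/16·4 + 1/16·4 + 1/8·3 + 1/4·2 + 1/16·4 = 2.75 bits.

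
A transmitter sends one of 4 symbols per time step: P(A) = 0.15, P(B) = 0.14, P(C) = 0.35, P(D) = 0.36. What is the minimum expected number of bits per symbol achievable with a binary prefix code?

Repeatedly combine the two least-probable nodes; the expected code length is the sum of the merged weights.
merge 7/50 + 3/20 → 29/100
merge 29/100 + 7/20 → 16/25
merge 9/25 + 16/25 → 1
L = 29/100 + 16/25 + 1 = 193/100 = 1.93 bits/symbol.

1.93 bits/symbol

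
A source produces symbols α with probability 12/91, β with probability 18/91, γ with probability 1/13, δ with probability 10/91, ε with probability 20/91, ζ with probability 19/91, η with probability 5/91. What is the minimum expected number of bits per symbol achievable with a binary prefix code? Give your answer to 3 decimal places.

2.703 bits/symbol

Repeatedly combine the two least-probable nodes; the expected code length is the sum of the merged weights.
merge 5/91 + 1/13 → 12/91
merge 10/91 + 12/91 → 22/91
merge 12/91 + 18/91 → 30/91
merge 19/91 + 20/91 → 3/7
merge 22/91 + 30/91 → 4/7
merge 3/7 + 4/7 → 1
L = 12/91 + 22/91 + 30/91 + 3/7 + 4/7 + 1 = 246/91 ≈ 2.703 bits/symbol.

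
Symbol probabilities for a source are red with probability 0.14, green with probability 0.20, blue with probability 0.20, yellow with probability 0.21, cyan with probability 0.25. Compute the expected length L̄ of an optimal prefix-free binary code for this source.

Repeatedly combine the two least-probable nodes; the expected code length is the sum of the merged weights.
merge 7/50 + 1/5 → 17/50
merge 1/5 + 21/100 → 41/100
merge 1/4 + 17/50 → 59/100
merge 41/100 + 59/100 → 1
L = 17/50 + 41/100 + 59/100 + 1 = 117/50 = 2.34 bits/symbol.

2.34 bits/symbol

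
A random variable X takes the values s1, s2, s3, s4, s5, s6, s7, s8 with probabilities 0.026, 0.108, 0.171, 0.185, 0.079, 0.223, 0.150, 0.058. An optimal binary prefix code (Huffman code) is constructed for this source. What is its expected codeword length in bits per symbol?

Repeatedly combine the two least-probable nodes; the expected code length is the sum of the merged weights.
merge 13/500 + 29/500 → 21/250
merge 79/1000 + 21/250 → 163/1000
merge 27/250 + 3/20 → 129/500
merge 163/1000 + 171/1000 → 167/500
merge 37/200 + 223/1000 → 51/125
merge 129/500 + 167/500 → 74/125
merge 51/125 + 74/125 → 1
L = 21/250 + 163/1000 + 129/500 + 167/500 + 51/125 + 74/125 + 1 = 2839/1000 = 2.839 bits/symbol.

2.839 bits/symbol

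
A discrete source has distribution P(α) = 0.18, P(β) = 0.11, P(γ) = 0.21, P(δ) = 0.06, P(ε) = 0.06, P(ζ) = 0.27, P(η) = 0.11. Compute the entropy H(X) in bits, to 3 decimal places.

H = −Σ pᵢ log₂ pᵢ.
−0.18·log₂(0.18) = 0.4453
−0.11·log₂(0.11) = 0.3503
−0.21·log₂(0.21) = 0.4728
−0.06·log₂(0.06) = 0.2435
−0.06·log₂(0.06) = 0.2435
−0.27·log₂(0.27) = 0.5100
−0.11·log₂(0.11) = 0.3503
Sum ≈ 2.6158 → 2.616 bits.

2.616 bits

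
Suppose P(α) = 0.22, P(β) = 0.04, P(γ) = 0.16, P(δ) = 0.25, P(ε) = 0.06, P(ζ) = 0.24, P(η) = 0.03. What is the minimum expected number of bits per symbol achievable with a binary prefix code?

Repeatedly combine the two least-probable nodes; the expected code length is the sum of the merged weights.
merge 3/100 + 1/25 → 7/100
merge 3/50 + 7/100 → 13/100
merge 13/100 + 4/25 → 29/100
merge 11/50 + 6/25 → 23/50
merge 1/4 + 29/100 → 27/50
merge 23/50 + 27/50 → 1
L = 7/100 + 13/100 + 29/100 + 23/50 + 27/50 + 1 = 249/100 = 2.49 bits/symbol.

2.49 bits/symbol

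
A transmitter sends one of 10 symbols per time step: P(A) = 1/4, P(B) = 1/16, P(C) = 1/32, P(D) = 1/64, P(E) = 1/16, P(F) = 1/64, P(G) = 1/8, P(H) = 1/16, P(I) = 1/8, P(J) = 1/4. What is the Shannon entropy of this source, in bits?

2.84375 bits

Each probability is a power of 1/2, so log₂(1/p) is an integer.
H = Σ p·log₂(1/p) = 1/4·2 + 1/16·4 + 1/32·5 + 1/64·6 + 1/16·4 + 1/64·6 + 1/8·3 + 1/16·4 + 1/8·3 + 1/4·2 = 2.84375 bits.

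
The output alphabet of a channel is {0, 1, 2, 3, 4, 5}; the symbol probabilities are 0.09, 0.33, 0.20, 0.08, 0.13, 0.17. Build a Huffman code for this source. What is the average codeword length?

Repeatedly combine the two least-probable nodes; the expected code length is the sum of the merged weights.
merge 2/25 + 9/100 → 17/100
merge 13/100 + 17/100 → 3/10
merge 17/100 + 1/5 → 37/100
merge 3/10 + 33/100 → 63/100
merge 37/100 + 63/100 → 1
L = 17/100 + 3/10 + 37/100 + 63/100 + 1 = 247/100 = 2.47 bits/symbol.

2.47 bits/symbol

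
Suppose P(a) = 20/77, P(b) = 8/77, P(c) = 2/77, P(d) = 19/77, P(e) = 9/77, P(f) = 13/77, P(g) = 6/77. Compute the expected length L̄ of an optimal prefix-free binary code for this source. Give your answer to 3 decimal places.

2.597 bits/symbol

Repeatedly combine the two least-probable nodes; the expected code length is the sum of the merged weights.
merge 2/77 + 6/77 → 8/77
merge 8/77 + 8/77 → 16/77
merge 9/77 + 13/77 → 2/7
merge 16/77 + 19/77 → 5/11
merge 20/77 + 2/7 → 6/11
merge 5/11 + 6/11 → 1
L = 8/77 + 16/77 + 2/7 + 5/11 + 6/11 + 1 = 200/77 ≈ 2.597 bits/symbol.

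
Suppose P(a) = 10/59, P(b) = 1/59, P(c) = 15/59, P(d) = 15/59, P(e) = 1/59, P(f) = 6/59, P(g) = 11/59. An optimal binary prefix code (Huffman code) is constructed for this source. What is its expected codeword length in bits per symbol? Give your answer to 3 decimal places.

Repeatedly combine the two least-probable nodes; the expected code length is the sum of the merged weights.
merge 1/59 + 1/59 → 2/59
merge 2/59 + 6/59 → 8/59
merge 8/59 + 10/59 → 18/59
merge 11/59 + 15/59 → 26/59
merge 15/59 + 18/59 → 33/59
merge 26/59 + 33/59 → 1
L = 2/59 + 8/59 + 18/59 + 26/59 + 33/59 + 1 = 146/59 ≈ 2.475 bits/symbol.

2.475 bits/symbol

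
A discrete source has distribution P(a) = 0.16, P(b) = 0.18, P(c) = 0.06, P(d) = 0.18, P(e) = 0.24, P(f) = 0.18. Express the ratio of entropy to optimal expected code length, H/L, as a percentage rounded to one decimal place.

Entropy H = −Σ p log₂ p ≈ 2.4966 bits.
Huffman merges: 3/50+4/25→11/50; 9/50+9/50→9/25; 9/50+11/50→2/5; 6/25+9/25→3/5; 2/5+3/5→1. L = 129/50 ≈ 2.5800.
Efficiency = H/L = 2.4966/2.5800 = 96.8%.

96.8%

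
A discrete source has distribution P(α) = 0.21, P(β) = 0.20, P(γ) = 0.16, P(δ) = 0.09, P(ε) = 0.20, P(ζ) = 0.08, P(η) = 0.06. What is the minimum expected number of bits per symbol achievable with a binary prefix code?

Repeatedly combine the two least-probable nodes; the expected code length is the sum of the merged weights.
merge 3/50 + 2/25 → 7/50
merge 9/100 + 7/50 → 23/100
merge 4/25 + 1/5 → 9/25
merge 1/5 + 21/100 → 41/100
merge 23/100 + 9/25 → 59/100
merge 41/100 + 59/100 → 1
L = 7/50 + 23/100 + 9/25 + 41/100 + 59/100 + 1 = 273/100 = 2.73 bits/symbol.

2.73 bits/symbol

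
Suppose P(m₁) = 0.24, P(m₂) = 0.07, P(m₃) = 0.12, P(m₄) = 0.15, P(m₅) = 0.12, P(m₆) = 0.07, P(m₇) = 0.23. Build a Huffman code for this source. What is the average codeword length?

Repeatedly combine the two least-probable nodes; the expected code length is the sum of the merged weights.
merge 7/100 + 7/100 → 7/50
merge 3/25 + 3/25 → 6/25
merge 7/50 + 3/20 → 29/100
merge 23/100 + 6/25 → 47/100
merge 6/25 + 29/100 → 53/100
merge 47/100 + 53/100 → 1
L = 7/50 + 6/25 + 29/100 + 47/100 + 53/100 + 1 = 267/100 = 2.67 bits/symbol.

2.67 bits/symbol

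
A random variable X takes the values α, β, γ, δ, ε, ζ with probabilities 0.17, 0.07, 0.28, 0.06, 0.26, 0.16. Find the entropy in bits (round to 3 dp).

H = −Σ pᵢ log₂ pᵢ.
−0.17·log₂(0.17) = 0.4346
−0.07·log₂(0.07) = 0.2686
−0.28·log₂(0.28) = 0.5142
−0.06·log₂(0.06) = 0.2435
−0.26·log₂(0.26) = 0.5053
−0.16·log₂(0.16) = 0.4230
Sum ≈ 2.3892 → 2.389 bits.

2.389 bits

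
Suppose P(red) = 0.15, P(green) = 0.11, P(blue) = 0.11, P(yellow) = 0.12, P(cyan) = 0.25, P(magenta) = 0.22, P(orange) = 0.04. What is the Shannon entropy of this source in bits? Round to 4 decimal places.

2.6445 bits

H = −Σ pᵢ log₂ pᵢ.
−0.15·log₂(0.15) = 0.4105
−0.11·log₂(0.11) = 0.3503
−0.11·log₂(0.11) = 0.3503
−0.12·log₂(0.12) = 0.3671
−0.25·log₂(0.25) = 0.5000
−0.22·log₂(0.22) = 0.4806
−0.04·log₂(0.04) = 0.1858
Sum ≈ 2.6445 → 2.6445 bits.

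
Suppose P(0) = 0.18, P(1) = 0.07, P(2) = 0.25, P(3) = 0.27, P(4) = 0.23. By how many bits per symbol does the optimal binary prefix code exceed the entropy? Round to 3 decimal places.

0.038 bits

Entropy H = −Σ p log₂ p ≈ 2.2116 bits.
Huffman merges: 7/100+9/50→1/4; 23/100+1/4→12/25; 1/4+27/100→13/25; 12/25+13/25→1. L = 9/4 ≈ 2.2500.
L − H = 2.2500 − 2.2116 = 0.038 bits.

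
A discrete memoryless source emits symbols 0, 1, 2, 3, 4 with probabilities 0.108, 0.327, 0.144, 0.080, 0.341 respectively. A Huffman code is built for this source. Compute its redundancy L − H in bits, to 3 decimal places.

0.081 bits

Entropy H = −Σ p log₂ p ≈ 2.0975 bits.
Huffman merges: 2/25+27/250→47/250; 18/125+47/250→83/250; 327/1000+83/250→659/1000; 341/1000+659/1000→1. L = 2179/1000 ≈ 2.1790.
L − H = 2.1790 − 2.0975 = 0.081 bits.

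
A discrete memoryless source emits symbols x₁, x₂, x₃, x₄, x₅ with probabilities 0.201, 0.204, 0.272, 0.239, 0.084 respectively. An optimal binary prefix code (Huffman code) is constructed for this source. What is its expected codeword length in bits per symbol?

Repeatedly combine the two least-probable nodes; the expected code length is the sum of the merged weights.
merge 21/250 + 201/1000 → 57/200
merge 51/250 + 239/1000 → 443/1000
merge 34/125 + 57/200 → 557/1000
merge 443/1000 + 557/1000 → 1
L = 57/200 + 443/1000 + 557/1000 + 1 = 457/200 = 2.285 bits/symbol.

2.285 bits/symbol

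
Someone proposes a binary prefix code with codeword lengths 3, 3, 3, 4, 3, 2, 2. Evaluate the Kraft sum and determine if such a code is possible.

1.0625; no

With common denominator 2^4 = 16: Σ 2^(−ℓᵢ) = 2/16 + 2/16 + 2/16 + 1/16 + 2/16 + 4/16 + 4/16 = 17/16 = 1.0625.
Kraft's inequality requires Σ ≤ 1; here Σ = 1.0625 > 1, so no such prefix code exists.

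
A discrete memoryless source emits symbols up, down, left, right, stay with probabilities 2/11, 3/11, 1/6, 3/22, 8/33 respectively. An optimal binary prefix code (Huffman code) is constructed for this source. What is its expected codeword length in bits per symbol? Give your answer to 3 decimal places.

Repeatedly combine the two least-probable nodes; the expected code length is the sum of the merged weights.
merge 3/22 + 1/6 → 10/33
merge 2/11 + 8/33 → 14/33
merge 3/11 + 10/33 → 19/33
merge 14/33 + 19/33 → 1
L = 10/33 + 14/33 + 19/33 + 1 = 76/33 ≈ 2.303 bits/symbol.

2.303 bits/symbol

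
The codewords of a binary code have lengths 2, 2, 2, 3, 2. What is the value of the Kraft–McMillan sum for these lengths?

With common denominator 2^3 = 8: Σ 2^(−ℓᵢ) = 2/8 + 2/8 + 2/8 + 1/8 + 2/8 = 9/8 = 1.125.

1.125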